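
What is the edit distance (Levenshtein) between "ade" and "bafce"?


Computing edit distance: "ade" -> "bafce"
DP table:
           b    a    f    c    e
      0    1    2    3    4    5
  a   1    1    1    2    3    4
  d   2    2    2    2    3    4
  e   3    3    3    3    3    3
Edit distance = dp[3][5] = 3

3


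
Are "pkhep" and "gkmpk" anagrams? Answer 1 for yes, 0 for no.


Strings: "pkhep", "gkmpk"
Sorted first:  ehkpp
Sorted second: gkkmp
Differ at position 0: 'e' vs 'g' => not anagrams

0


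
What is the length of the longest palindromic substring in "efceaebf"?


Input: "efceaebf"
Checking substrings for palindromes:
  [3:6] "eae" (len 3) => palindrome
Longest palindromic substring: "eae" with length 3

3


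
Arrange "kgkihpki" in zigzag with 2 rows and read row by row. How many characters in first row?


Zigzag "kgkihpki" into 2 rows:
Placing characters:
  'k' => row 0
  'g' => row 1
  'k' => row 0
  'i' => row 1
  'h' => row 0
  'p' => row 1
  'k' => row 0
  'i' => row 1
Rows:
  Row 0: "kkhk"
  Row 1: "gipi"
First row length: 4

4


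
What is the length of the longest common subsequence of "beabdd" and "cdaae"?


LCS of "beabdd" and "cdaae"
DP table:
           c    d    a    a    e
      0    0    0    0    0    0
  b   0    0    0    0    0    0
  e   0    0    0    0    0    1
  a   0    0    0    1    1    1
  b   0    0    0    1    1    1
  d   0    0    1    1    1    1
  d   0    0    1    1    1    1
LCS length = dp[6][5] = 1

1


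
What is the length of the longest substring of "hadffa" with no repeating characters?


Input: "hadffa"
Sliding window (track last position of each char):
  Position 0 ('h'): window [0,0] length 1 -- new best
  Position 1 ('a'): window [0,1] length 2 -- new best
  Position 2 ('d'): window [0,2] length 3 -- new best
  Position 3 ('f'): window [0,3] length 4 -- new best
  Position 4 ('f'): repeat (last at 3), move window start to 4
  Position 4 ('f'): window [4,4] length 1
  Position 5 ('a'): window [4,5] length 2
Longest substring with no repeats: "hadf" with length 4

4


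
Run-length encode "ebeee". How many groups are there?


Input: ebeee
Scanning for consecutive runs:
  Group 1: 'e' x 1 (positions 0-0)
  Group 2: 'b' x 1 (positions 1-1)
  Group 3: 'e' x 3 (positions 2-4)
Total groups: 3

3


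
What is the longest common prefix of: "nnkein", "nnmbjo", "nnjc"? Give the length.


Words: nnkein, nnmbjo, nnjc
  Position 0: all 'n' => match
  Position 1: all 'n' => match
  Position 2: ('k', 'm', 'j') => mismatch, stop
LCP = "nn" (length 2)

2


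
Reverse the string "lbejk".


Input: lbejk
Reading characters right to left:
  Position 4: 'k'
  Position 3: 'j'
  Position 2: 'e'
  Position 1: 'b'
  Position 0: 'l'
Reversed: kjebl

kjebl


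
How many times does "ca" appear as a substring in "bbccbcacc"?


Searching for "ca" in "bbccbcacc"
Scanning each position:
  Position 0: "bb" => no
  Position 1: "bc" => no
  Position 2: "cc" => no
  Position 3: "cb" => no
  Position 4: "bc" => no
  Position 5: "ca" => MATCH
  Position 6: "ac" => no
  Position 7: "cc" => no
Total occurrences: 1

1


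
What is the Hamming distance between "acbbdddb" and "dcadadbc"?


Comparing "acbbdddb" and "dcadadbc" position by position:
  Position 0: 'a' vs 'd' => differ
  Position 1: 'c' vs 'c' => same
  Position 2: 'b' vs 'a' => differ
  Position 3: 'b' vs 'd' => differ
  Position 4: 'd' vs 'a' => differ
  Position 5: 'd' vs 'd' => same
  Position 6: 'd' vs 'b' => differ
  Position 7: 'b' vs 'c' => differ
Total differences (Hamming distance): 6

6


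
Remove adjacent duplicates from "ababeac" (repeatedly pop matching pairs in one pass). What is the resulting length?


Input: ababeac
Stack-based adjacent duplicate removal:
  Read 'a': push. Stack: a
  Read 'b': push. Stack: ab
  Read 'a': push. Stack: aba
  Read 'b': push. Stack: abab
  Read 'e': push. Stack: ababe
  Read 'a': push. Stack: ababea
  Read 'c': push. Stack: ababeac
Final stack: "ababeac" (length 7)

7


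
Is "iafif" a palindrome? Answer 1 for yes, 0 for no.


Input: iafif
Reversed: fifai
  Compare pos 0 ('i') with pos 4 ('f'): MISMATCH
  Compare pos 1 ('a') with pos 3 ('i'): MISMATCH
Result: not a palindrome

0


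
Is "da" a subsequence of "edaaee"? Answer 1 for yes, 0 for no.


Check if "da" is a subsequence of "edaaee"
Greedy scan:
  Position 0 ('e'): no match needed
  Position 1 ('d'): matches sub[0] = 'd'
  Position 2 ('a'): matches sub[1] = 'a'
  Position 3 ('a'): no match needed
  Position 4 ('e'): no match needed
  Position 5 ('e'): no match needed
All 2 characters matched => is a subsequence

1


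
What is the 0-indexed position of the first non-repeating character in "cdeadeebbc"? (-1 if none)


Input: cdeadeebbc
Character frequencies:
  'a': 1
  'b': 2
  'c': 2
  'd': 2
  'e': 3
Scanning left to right for freq == 1:
  Position 0 ('c'): freq=2, skip
  Position 1 ('d'): freq=2, skip
  Position 2 ('e'): freq=3, skip
  Position 3 ('a'): unique! => answer = 3

3


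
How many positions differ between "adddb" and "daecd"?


Comparing "adddb" and "daecd" position by position:
  Position 0: 'a' vs 'd' => DIFFER
  Position 1: 'd' vs 'a' => DIFFER
  Position 2: 'd' vs 'e' => DIFFER
  Position 3: 'd' vs 'c' => DIFFER
  Position 4: 'b' vs 'd' => DIFFER
Positions that differ: 5

5


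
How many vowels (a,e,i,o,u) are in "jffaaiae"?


Input: jffaaiae
Checking each character:
  'j' at position 0: consonant
  'f' at position 1: consonant
  'f' at position 2: consonant
  'a' at position 3: vowel (running total: 1)
  'a' at position 4: vowel (running total: 2)
  'i' at position 5: vowel (running total: 3)
  'a' at position 6: vowel (running total: 4)
  'e' at position 7: vowel (running total: 5)
Total vowels: 5

5


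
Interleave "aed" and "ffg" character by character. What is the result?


Interleaving "aed" and "ffg":
  Position 0: 'a' from first, 'f' from second => "af"
  Position 1: 'e' from first, 'f' from second => "ef"
  Position 2: 'd' from first, 'g' from second => "dg"
Result: afefdg

afefdg


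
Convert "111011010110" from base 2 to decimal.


Input: "111011010110" in base 2
Positional expansion:
  Digit '1' (value 1) x 2^11 = 2048
  Digit '1' (value 1) x 2^10 = 1024
  Digit '1' (value 1) x 2^9 = 512
  Digit '0' (value 0) x 2^8 = 0
  Digit '1' (value 1) x 2^7 = 128
  Digit '1' (value 1) x 2^6 = 64
  Digit '0' (value 0) x 2^5 = 0
  Digit '1' (value 1) x 2^4 = 16
  Digit '0' (value 0) x 2^3 = 0
  Digit '1' (value 1) x 2^2 = 4
  Digit '1' (value 1) x 2^1 = 2
  Digit '0' (value 0) x 2^0 = 0
Sum = 3798

3798


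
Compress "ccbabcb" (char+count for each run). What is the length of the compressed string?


Input: ccbabcb
Runs:
  'c' x 2 => "c2"
  'b' x 1 => "b1"
  'a' x 1 => "a1"
  'b' x 1 => "b1"
  'c' x 1 => "c1"
  'b' x 1 => "b1"
Compressed: "c2b1a1b1c1b1"
Compressed length: 12

12


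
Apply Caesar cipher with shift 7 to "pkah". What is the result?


Caesar cipher: shift "pkah" by 7
  'p' (pos 15) + 7 = pos 22 = 'w'
  'k' (pos 10) + 7 = pos 17 = 'r'
  'a' (pos 0) + 7 = pos 7 = 'h'
  'h' (pos 7) + 7 = pos 14 = 'o'
Result: wrho

wrho


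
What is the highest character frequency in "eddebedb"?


Input: eddebedb
Character counts:
  'b': 2
  'd': 3
  'e': 3
Maximum frequency: 3

3


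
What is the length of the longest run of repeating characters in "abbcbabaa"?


Input: "abbcbabaa"
Scanning for longest run:
  Position 1 ('b'): new char, reset run to 1
  Position 2 ('b'): continues run of 'b', length=2
  Position 3 ('c'): new char, reset run to 1
  Position 4 ('b'): new char, reset run to 1
  Position 5 ('a'): new char, reset run to 1
  Position 6 ('b'): new char, reset run to 1
  Position 7 ('a'): new char, reset run to 1
  Position 8 ('a'): continues run of 'a', length=2
Longest run: 'b' with length 2

2


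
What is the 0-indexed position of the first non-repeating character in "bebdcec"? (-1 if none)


Input: bebdcec
Character frequencies:
  'b': 2
  'c': 2
  'd': 1
  'e': 2
Scanning left to right for freq == 1:
  Position 0 ('b'): freq=2, skip
  Position 1 ('e'): freq=2, skip
  Position 2 ('b'): freq=2, skip
  Position 3 ('d'): unique! => answer = 3

3


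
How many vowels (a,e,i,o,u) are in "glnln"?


Input: glnln
Checking each character:
  'g' at position 0: consonant
  'l' at position 1: consonant
  'n' at position 2: consonant
  'l' at position 3: consonant
  'n' at position 4: consonant
Total vowels: 0

0


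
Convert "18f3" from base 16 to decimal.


Input: "18f3" in base 16
Positional expansion:
  Digit '1' (value 1) x 16^3 = 4096
  Digit '8' (value 8) x 16^2 = 2048
  Digit 'f' (value 15) x 16^1 = 240
  Digit '3' (value 3) x 16^0 = 3
Sum = 6387

6387


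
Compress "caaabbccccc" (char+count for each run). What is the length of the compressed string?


Input: caaabbccccc
Runs:
  'c' x 1 => "c1"
  'a' x 3 => "a3"
  'b' x 2 => "b2"
  'c' x 5 => "c5"
Compressed: "c1a3b2c5"
Compressed length: 8

8


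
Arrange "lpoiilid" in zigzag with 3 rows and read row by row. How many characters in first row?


Zigzag "lpoiilid" into 3 rows:
Placing characters:
  'l' => row 0
  'p' => row 1
  'o' => row 2
  'i' => row 1
  'i' => row 0
  'l' => row 1
  'i' => row 2
  'd' => row 1
Rows:
  Row 0: "li"
  Row 1: "pild"
  Row 2: "oi"
First row length: 2

2


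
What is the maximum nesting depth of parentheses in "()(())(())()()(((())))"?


Input: "()(())(())()()(((())))"
Tracking depth:
  Position 0 '(': depth becomes 1
  Position 1 ')': depth becomes 0
  Position 2 '(': depth becomes 1
  Position 3 '(': depth becomes 2
  Position 4 ')': depth becomes 1
  Position 5 ')': depth becomes 0
  Position 6 '(': depth becomes 1
  Position 7 '(': depth becomes 2
  Position 8 ')': depth becomes 1
  Position 9 ')': depth becomes 0
  Position 10 '(': depth becomes 1
  Position 11 ')': depth becomes 0
  Position 12 '(': depth becomes 1
  Position 13 ')': depth becomes 0
  Position 14 '(': depth becomes 1
  Position 15 '(': depth becomes 2
  Position 16 '(': depth becomes 3
  Position 17 '(': depth becomes 4
  Position 18 ')': depth becomes 3
  Position 19 ')': depth becomes 2
  Position 20 ')': depth becomes 1
  Position 21 ')': depth becomes 0
Maximum depth reached: 4

4


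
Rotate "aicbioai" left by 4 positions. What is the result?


Input: "aicbioai", rotate left by 4
First 4 characters: "aicb"
Remaining characters: "ioai"
Concatenate remaining + first: "ioai" + "aicb" = "ioaiaicb"

ioaiaicb


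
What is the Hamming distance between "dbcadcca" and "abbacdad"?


Comparing "dbcadcca" and "abbacdad" position by position:
  Position 0: 'd' vs 'a' => differ
  Position 1: 'b' vs 'b' => same
  Position 2: 'c' vs 'b' => differ
  Position 3: 'a' vs 'a' => same
  Position 4: 'd' vs 'c' => differ
  Position 5: 'c' vs 'd' => differ
  Position 6: 'c' vs 'a' => differ
  Position 7: 'a' vs 'd' => differ
Total differences (Hamming distance): 6

6


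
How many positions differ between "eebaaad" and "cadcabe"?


Comparing "eebaaad" and "cadcabe" position by position:
  Position 0: 'e' vs 'c' => DIFFER
  Position 1: 'e' vs 'a' => DIFFER
  Position 2: 'b' vs 'd' => DIFFER
  Position 3: 'a' vs 'c' => DIFFER
  Position 4: 'a' vs 'a' => same
  Position 5: 'a' vs 'b' => DIFFER
  Position 6: 'd' vs 'e' => DIFFER
Positions that differ: 6

6


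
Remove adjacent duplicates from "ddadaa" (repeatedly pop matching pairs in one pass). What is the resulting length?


Input: ddadaa
Stack-based adjacent duplicate removal:
  Read 'd': push. Stack: d
  Read 'd': matches stack top 'd' => pop. Stack: (empty)
  Read 'a': push. Stack: a
  Read 'd': push. Stack: ad
  Read 'a': push. Stack: ada
  Read 'a': matches stack top 'a' => pop. Stack: ad
Final stack: "ad" (length 2)

2


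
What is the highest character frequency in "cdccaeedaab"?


Input: cdccaeedaab
Character counts:
  'a': 3
  'b': 1
  'c': 3
  'd': 2
  'e': 2
Maximum frequency: 3

3


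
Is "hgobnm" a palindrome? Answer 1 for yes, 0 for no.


Input: hgobnm
Reversed: mnbogh
  Compare pos 0 ('h') with pos 5 ('m'): MISMATCH
  Compare pos 1 ('g') with pos 4 ('n'): MISMATCH
  Compare pos 2 ('o') with pos 3 ('b'): MISMATCH
Result: not a palindrome

0


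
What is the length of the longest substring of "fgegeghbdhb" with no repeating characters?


Input: "fgegeghbdhb"
Sliding window (track last position of each char):
  Position 0 ('f'): window [0,0] length 1 -- new best
  Position 1 ('g'): window [0,1] length 2 -- new best
  Position 2 ('e'): window [0,2] length 3 -- new best
  Position 3 ('g'): repeat (last at 1), move window start to 2
  Position 3 ('g'): window [2,3] length 2
  Position 4 ('e'): repeat (last at 2), move window start to 3
  Position 4 ('e'): window [3,4] length 2
  Position 5 ('g'): repeat (last at 3), move window start to 4
  Position 5 ('g'): window [4,5] length 2
  Position 6 ('h'): window [4,6] length 3
  Position 7 ('b'): window [4,7] length 4 -- new best
  Position 8 ('d'): window [4,8] length 5 -- new best
  Position 9 ('h'): repeat (last at 6), move window start to 7
  Position 9 ('h'): window [7,9] length 3
  Position 10 ('b'): repeat (last at 7), move window start to 8
  Position 10 ('b'): window [8,10] length 3
Longest substring with no repeats: "eghbd" with length 5

5


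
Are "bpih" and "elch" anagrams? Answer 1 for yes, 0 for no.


Strings: "bpih", "elch"
Sorted first:  bhip
Sorted second: cehl
Differ at position 0: 'b' vs 'c' => not anagrams

0


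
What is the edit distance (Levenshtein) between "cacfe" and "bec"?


Computing edit distance: "cacfe" -> "bec"
DP table:
           b    e    c
      0    1    2    3
  c   1    1    2    2
  a   2    2    2    3
  c   3    3    3    2
  f   4    4    4    3
  e   5    5    4    4
Edit distance = dp[5][3] = 4

4


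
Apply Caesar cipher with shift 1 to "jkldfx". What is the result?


Caesar cipher: shift "jkldfx" by 1
  'j' (pos 9) + 1 = pos 10 = 'k'
  'k' (pos 10) + 1 = pos 11 = 'l'
  'l' (pos 11) + 1 = pos 12 = 'm'
  'd' (pos 3) + 1 = pos 4 = 'e'
  'f' (pos 5) + 1 = pos 6 = 'g'
  'x' (pos 23) + 1 = pos 24 = 'y'
Result: klmegy

klmegy


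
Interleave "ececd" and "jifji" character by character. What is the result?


Interleaving "ececd" and "jifji":
  Position 0: 'e' from first, 'j' from second => "ej"
  Position 1: 'c' from first, 'i' from second => "ci"
  Position 2: 'e' from first, 'f' from second => "ef"
  Position 3: 'c' from first, 'j' from second => "cj"
  Position 4: 'd' from first, 'i' from second => "di"
Result: ejciefcjdi

ejciefcjdi


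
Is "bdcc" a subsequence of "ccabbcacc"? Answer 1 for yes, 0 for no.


Check if "bdcc" is a subsequence of "ccabbcacc"
Greedy scan:
  Position 0 ('c'): no match needed
  Position 1 ('c'): no match needed
  Position 2 ('a'): no match needed
  Position 3 ('b'): matches sub[0] = 'b'
  Position 4 ('b'): no match needed
  Position 5 ('c'): no match needed
  Position 6 ('a'): no match needed
  Position 7 ('c'): no match needed
  Position 8 ('c'): no match needed
Only matched 1/4 characters => not a subsequence

0


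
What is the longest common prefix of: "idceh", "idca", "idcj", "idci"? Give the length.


Words: idceh, idca, idcj, idci
  Position 0: all 'i' => match
  Position 1: all 'd' => match
  Position 2: all 'c' => match
  Position 3: ('e', 'a', 'j', 'i') => mismatch, stop
LCP = "idc" (length 3)

3


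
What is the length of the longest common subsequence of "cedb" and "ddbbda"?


LCS of "cedb" and "ddbbda"
DP table:
           d    d    b    b    d    a
      0    0    0    0    0    0    0
  c   0    0    0    0    0    0    0
  e   0    0    0    0    0    0    0
  d   0    1    1    1    1    1    1
  b   0    1    1    2    2    2    2
LCS length = dp[4][6] = 2

2


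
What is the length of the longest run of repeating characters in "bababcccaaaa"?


Input: "bababcccaaaa"
Scanning for longest run:
  Position 1 ('a'): new char, reset run to 1
  Position 2 ('b'): new char, reset run to 1
  Position 3 ('a'): new char, reset run to 1
  Position 4 ('b'): new char, reset run to 1
  Position 5 ('c'): new char, reset run to 1
  Position 6 ('c'): continues run of 'c', length=2
  Position 7 ('c'): continues run of 'c', length=3
  Position 8 ('a'): new char, reset run to 1
  Position 9 ('a'): continues run of 'a', length=2
  Position 10 ('a'): continues run of 'a', length=3
  Position 11 ('a'): continues run of 'a', length=4
Longest run: 'a' with length 4

4


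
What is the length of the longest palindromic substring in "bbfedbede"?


Input: "bbfedbede"
Checking substrings for palindromes:
  [6:9] "ede" (len 3) => palindrome
  [0:2] "bb" (len 2) => palindrome
Longest palindromic substring: "ede" with length 3

3


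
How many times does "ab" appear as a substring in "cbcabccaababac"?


Searching for "ab" in "cbcabccaababac"
Scanning each position:
  Position 0: "cb" => no
  Position 1: "bc" => no
  Position 2: "ca" => no
  Position 3: "ab" => MATCH
  Position 4: "bc" => no
  Position 5: "cc" => no
  Position 6: "ca" => no
  Position 7: "aa" => no
  Position 8: "ab" => MATCH
  Position 9: "ba" => no
  Position 10: "ab" => MATCH
  Position 11: "ba" => no
  Position 12: "ac" => no
Total occurrences: 3

3


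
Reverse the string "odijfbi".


Input: odijfbi
Reading characters right to left:
  Position 6: 'i'
  Position 5: 'b'
  Position 4: 'f'
  Position 3: 'j'
  Position 2: 'i'
  Position 1: 'd'
  Position 0: 'o'
Reversed: ibfjido

ibfjido


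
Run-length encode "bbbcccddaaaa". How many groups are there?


Input: bbbcccddaaaa
Scanning for consecutive runs:
  Group 1: 'b' x 3 (positions 0-2)
  Group 2: 'c' x 3 (positions 3-5)
  Group 3: 'd' x 2 (positions 6-7)
  Group 4: 'a' x 4 (positions 8-11)
Total groups: 4

4


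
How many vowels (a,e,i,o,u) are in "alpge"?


Input: alpge
Checking each character:
  'a' at position 0: vowel (running total: 1)
  'l' at position 1: consonant
  'p' at position 2: consonant
  'g' at position 3: consonant
  'e' at position 4: vowel (running total: 2)
Total vowels: 2

2


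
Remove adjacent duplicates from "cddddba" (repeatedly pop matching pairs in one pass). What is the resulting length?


Input: cddddba
Stack-based adjacent duplicate removal:
  Read 'c': push. Stack: c
  Read 'd': push. Stack: cd
  Read 'd': matches stack top 'd' => pop. Stack: c
  Read 'd': push. Stack: cd
  Read 'd': matches stack top 'd' => pop. Stack: c
  Read 'b': push. Stack: cb
  Read 'a': push. Stack: cba
Final stack: "cba" (length 3)

3


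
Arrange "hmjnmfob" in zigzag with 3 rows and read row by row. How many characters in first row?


Zigzag "hmjnmfob" into 3 rows:
Placing characters:
  'h' => row 0
  'm' => row 1
  'j' => row 2
  'n' => row 1
  'm' => row 0
  'f' => row 1
  'o' => row 2
  'b' => row 1
Rows:
  Row 0: "hm"
  Row 1: "mnfb"
  Row 2: "jo"
First row length: 2

2


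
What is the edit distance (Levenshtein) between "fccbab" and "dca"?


Computing edit distance: "fccbab" -> "dca"
DP table:
           d    c    a
      0    1    2    3
  f   1    1    2    3
  c   2    2    1    2
  c   3    3    2    2
  b   4    4    3    3
  a   5    5    4    3
  b   6    6    5    4
Edit distance = dp[6][3] = 4

4


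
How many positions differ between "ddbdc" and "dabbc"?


Comparing "ddbdc" and "dabbc" position by position:
  Position 0: 'd' vs 'd' => same
  Position 1: 'd' vs 'a' => DIFFER
  Position 2: 'b' vs 'b' => same
  Position 3: 'd' vs 'b' => DIFFER
  Position 4: 'c' vs 'c' => same
Positions that differ: 2

2


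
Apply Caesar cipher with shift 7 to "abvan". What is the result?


Caesar cipher: shift "abvan" by 7
  'a' (pos 0) + 7 = pos 7 = 'h'
  'b' (pos 1) + 7 = pos 8 = 'i'
  'v' (pos 21) + 7 = pos 2 = 'c'
  'a' (pos 0) + 7 = pos 7 = 'h'
  'n' (pos 13) + 7 = pos 20 = 'u'
Result: hichu

hichu


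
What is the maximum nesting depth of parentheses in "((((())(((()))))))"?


Input: "((((())(((()))))))"
Tracking depth:
  Position 0 '(': depth becomes 1
  Position 1 '(': depth becomes 2
  Position 2 '(': depth becomes 3
  Position 3 '(': depth becomes 4
  Position 4 '(': depth becomes 5
  Position 5 ')': depth becomes 4
  Position 6 ')': depth becomes 3
  Position 7 '(': depth becomes 4
  Position 8 '(': depth becomes 5
  Position 9 '(': depth becomes 6
  Position 10 '(': depth becomes 7
  Position 11 ')': depth becomes 6
  Position 12 ')': depth becomes 5
  Position 13 ')': depth becomes 4
  Position 14 ')': depth becomes 3
  Position 15 ')': depth becomes 2
  Position 16 ')': depth becomes 1
  Position 17 ')': depth becomes 0
Maximum depth reached: 7

7


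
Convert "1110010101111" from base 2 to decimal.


Input: "1110010101111" in base 2
Positional expansion:
  Digit '1' (value 1) x 2^12 = 4096
  Digit '1' (value 1) x 2^11 = 2048
  Digit '1' (value 1) x 2^10 = 1024
  Digit '0' (value 0) x 2^9 = 0
  Digit '0' (value 0) x 2^8 = 0
  Digit '1' (value 1) x 2^7 = 128
  Digit '0' (value 0) x 2^6 = 0
  Digit '1' (value 1) x 2^5 = 32
  Digit '0' (value 0) x 2^4 = 0
  Digit '1' (value 1) x 2^3 = 8
  Digit '1' (value 1) x 2^2 = 4
  Digit '1' (value 1) x 2^1 = 2
  Digit '1' (value 1) x 2^0 = 1
Sum = 7343

7343


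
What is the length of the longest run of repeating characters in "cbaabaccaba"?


Input: "cbaabaccaba"
Scanning for longest run:
  Position 1 ('b'): new char, reset run to 1
  Position 2 ('a'): new char, reset run to 1
  Position 3 ('a'): continues run of 'a', length=2
  Position 4 ('b'): new char, reset run to 1
  Position 5 ('a'): new char, reset run to 1
  Position 6 ('c'): new char, reset run to 1
  Position 7 ('c'): continues run of 'c', length=2
  Position 8 ('a'): new char, reset run to 1
  Position 9 ('b'): new char, reset run to 1
  Position 10 ('a'): new char, reset run to 1
Longest run: 'a' with length 2

2


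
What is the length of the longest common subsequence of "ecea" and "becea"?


LCS of "ecea" and "becea"
DP table:
           b    e    c    e    a
      0    0    0    0    0    0
  e   0    0    1    1    1    1
  c   0    0    1    2    2    2
  e   0    0    1    2    3    3
  a   0    0    1    2    3    4
LCS length = dp[4][5] = 4

4


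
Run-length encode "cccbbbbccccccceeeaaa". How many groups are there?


Input: cccbbbbccccccceeeaaa
Scanning for consecutive runs:
  Group 1: 'c' x 3 (positions 0-2)
  Group 2: 'b' x 4 (positions 3-6)
  Group 3: 'c' x 7 (positions 7-13)
  Group 4: 'e' x 3 (positions 14-16)
  Group 5: 'a' x 3 (positions 17-19)
Total groups: 5

5


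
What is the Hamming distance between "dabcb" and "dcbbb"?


Comparing "dabcb" and "dcbbb" position by position:
  Position 0: 'd' vs 'd' => same
  Position 1: 'a' vs 'c' => differ
  Position 2: 'b' vs 'b' => same
  Position 3: 'c' vs 'b' => differ
  Position 4: 'b' vs 'b' => same
Total differences (Hamming distance): 2

2


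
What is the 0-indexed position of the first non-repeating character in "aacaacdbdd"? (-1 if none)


Input: aacaacdbdd
Character frequencies:
  'a': 4
  'b': 1
  'c': 2
  'd': 3
Scanning left to right for freq == 1:
  Position 0 ('a'): freq=4, skip
  Position 1 ('a'): freq=4, skip
  Position 2 ('c'): freq=2, skip
  Position 3 ('a'): freq=4, skip
  Position 4 ('a'): freq=4, skip
  Position 5 ('c'): freq=2, skip
  Position 6 ('d'): freq=3, skip
  Position 7 ('b'): unique! => answer = 7

7


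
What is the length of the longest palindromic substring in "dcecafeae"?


Input: "dcecafeae"
Checking substrings for palindromes:
  [1:4] "cec" (len 3) => palindrome
  [6:9] "eae" (len 3) => palindrome
Longest palindromic substring: "cec" with length 3

3


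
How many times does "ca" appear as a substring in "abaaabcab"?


Searching for "ca" in "abaaabcab"
Scanning each position:
  Position 0: "ab" => no
  Position 1: "ba" => no
  Position 2: "aa" => no
  Position 3: "aa" => no
  Position 4: "ab" => no
  Position 5: "bc" => no
  Position 6: "ca" => MATCH
  Position 7: "ab" => no
Total occurrences: 1

1


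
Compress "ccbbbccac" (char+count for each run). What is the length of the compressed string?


Input: ccbbbccac
Runs:
  'c' x 2 => "c2"
  'b' x 3 => "b3"
  'c' x 2 => "c2"
  'a' x 1 => "a1"
  'c' x 1 => "c1"
Compressed: "c2b3c2a1c1"
Compressed length: 10

10


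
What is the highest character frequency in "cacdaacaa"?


Input: cacdaacaa
Character counts:
  'a': 5
  'c': 3
  'd': 1
Maximum frequency: 5

5


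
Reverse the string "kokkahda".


Input: kokkahda
Reading characters right to left:
  Position 7: 'a'
  Position 6: 'd'
  Position 5: 'h'
  Position 4: 'a'
  Position 3: 'k'
  Position 2: 'k'
  Position 1: 'o'
  Position 0: 'k'
Reversed: adhakkok

adhakkok


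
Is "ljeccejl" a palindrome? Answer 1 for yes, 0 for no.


Input: ljeccejl
Reversed: ljeccejl
  Compare pos 0 ('l') with pos 7 ('l'): match
  Compare pos 1 ('j') with pos 6 ('j'): match
  Compare pos 2 ('e') with pos 5 ('e'): match
  Compare pos 3 ('c') with pos 4 ('c'): match
Result: palindrome

1


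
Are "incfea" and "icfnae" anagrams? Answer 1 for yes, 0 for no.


Strings: "incfea", "icfnae"
Sorted first:  acefin
Sorted second: acefin
Sorted forms match => anagrams

1


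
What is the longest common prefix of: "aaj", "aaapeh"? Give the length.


Words: aaj, aaapeh
  Position 0: all 'a' => match
  Position 1: all 'a' => match
  Position 2: ('j', 'a') => mismatch, stop
LCP = "aa" (length 2)

2


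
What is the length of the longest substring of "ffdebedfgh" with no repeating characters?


Input: "ffdebedfgh"
Sliding window (track last position of each char):
  Position 0 ('f'): window [0,0] length 1 -- new best
  Position 1 ('f'): repeat (last at 0), move window start to 1
  Position 1 ('f'): window [1,1] length 1
  Position 2 ('d'): window [1,2] length 2 -- new best
  Position 3 ('e'): window [1,3] length 3 -- new best
  Position 4 ('b'): window [1,4] length 4 -- new best
  Position 5 ('e'): repeat (last at 3), move window start to 4
  Position 5 ('e'): window [4,5] length 2
  Position 6 ('d'): window [4,6] length 3
  Position 7 ('f'): window [4,7] length 4
  Position 8 ('g'): window [4,8] length 5 -- new best
  Position 9 ('h'): window [4,9] length 6 -- new best
Longest substring with no repeats: "bedfgh" with length 6

6


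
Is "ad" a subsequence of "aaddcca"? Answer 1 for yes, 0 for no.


Check if "ad" is a subsequence of "aaddcca"
Greedy scan:
  Position 0 ('a'): matches sub[0] = 'a'
  Position 1 ('a'): no match needed
  Position 2 ('d'): matches sub[1] = 'd'
  Position 3 ('d'): no match needed
  Position 4 ('c'): no match needed
  Position 5 ('c'): no match needed
  Position 6 ('a'): no match needed
All 2 characters matched => is a subsequence

1


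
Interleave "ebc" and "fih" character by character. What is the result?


Interleaving "ebc" and "fih":
  Position 0: 'e' from first, 'f' from second => "ef"
  Position 1: 'b' from first, 'i' from second => "bi"
  Position 2: 'c' from first, 'h' from second => "ch"
Result: efbich

efbich


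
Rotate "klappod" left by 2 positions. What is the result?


Input: "klappod", rotate left by 2
First 2 characters: "kl"
Remaining characters: "appod"
Concatenate remaining + first: "appod" + "kl" = "appodkl"

appodkl


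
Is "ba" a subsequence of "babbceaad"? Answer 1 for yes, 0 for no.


Check if "ba" is a subsequence of "babbceaad"
Greedy scan:
  Position 0 ('b'): matches sub[0] = 'b'
  Position 1 ('a'): matches sub[1] = 'a'
  Position 2 ('b'): no match needed
  Position 3 ('b'): no match needed
  Position 4 ('c'): no match needed
  Position 5 ('e'): no match needed
  Position 6 ('a'): no match needed
  Position 7 ('a'): no match needed
  Position 8 ('d'): no match needed
All 2 characters matched => is a subsequence

1


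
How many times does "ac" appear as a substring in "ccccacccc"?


Searching for "ac" in "ccccacccc"
Scanning each position:
  Position 0: "cc" => no
  Position 1: "cc" => no
  Position 2: "cc" => no
  Position 3: "ca" => no
  Position 4: "ac" => MATCH
  Position 5: "cc" => no
  Position 6: "cc" => no
  Position 7: "cc" => no
Total occurrences: 1

1


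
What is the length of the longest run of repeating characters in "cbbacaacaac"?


Input: "cbbacaacaac"
Scanning for longest run:
  Position 1 ('b'): new char, reset run to 1
  Position 2 ('b'): continues run of 'b', length=2
  Position 3 ('a'): new char, reset run to 1
  Position 4 ('c'): new char, reset run to 1
  Position 5 ('a'): new char, reset run to 1
  Position 6 ('a'): continues run of 'a', length=2
  Position 7 ('c'): new char, reset run to 1
  Position 8 ('a'): new char, reset run to 1
  Position 9 ('a'): continues run of 'a', length=2
  Position 10 ('c'): new char, reset run to 1
Longest run: 'b' with length 2

2


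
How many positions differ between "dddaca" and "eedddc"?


Comparing "dddaca" and "eedddc" position by position:
  Position 0: 'd' vs 'e' => DIFFER
  Position 1: 'd' vs 'e' => DIFFER
  Position 2: 'd' vs 'd' => same
  Position 3: 'a' vs 'd' => DIFFER
  Position 4: 'c' vs 'd' => DIFFER
  Position 5: 'a' vs 'c' => DIFFER
Positions that differ: 5

5


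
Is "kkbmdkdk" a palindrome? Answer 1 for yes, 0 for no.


Input: kkbmdkdk
Reversed: kdkdmbkk
  Compare pos 0 ('k') with pos 7 ('k'): match
  Compare pos 1 ('k') with pos 6 ('d'): MISMATCH
  Compare pos 2 ('b') with pos 5 ('k'): MISMATCH
  Compare pos 3 ('m') with pos 4 ('d'): MISMATCH
Result: not a palindrome

0


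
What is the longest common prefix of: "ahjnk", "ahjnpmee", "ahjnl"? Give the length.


Words: ahjnk, ahjnpmee, ahjnl
  Position 0: all 'a' => match
  Position 1: all 'h' => match
  Position 2: all 'j' => match
  Position 3: all 'n' => match
  Position 4: ('k', 'p', 'l') => mismatch, stop
LCP = "ahjn" (length 4)

4


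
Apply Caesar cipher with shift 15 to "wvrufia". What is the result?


Caesar cipher: shift "wvrufia" by 15
  'w' (pos 22) + 15 = pos 11 = 'l'
  'v' (pos 21) + 15 = pos 10 = 'k'
  'r' (pos 17) + 15 = pos 6 = 'g'
  'u' (pos 20) + 15 = pos 9 = 'j'
  'f' (pos 5) + 15 = pos 20 = 'u'
  'i' (pos 8) + 15 = pos 23 = 'x'
  'a' (pos 0) + 15 = pos 15 = 'p'
Result: lkgjuxp

lkgjuxp


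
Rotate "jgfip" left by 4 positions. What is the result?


Input: "jgfip", rotate left by 4
First 4 characters: "jgfi"
Remaining characters: "p"
Concatenate remaining + first: "p" + "jgfi" = "pjgfi"

pjgfi


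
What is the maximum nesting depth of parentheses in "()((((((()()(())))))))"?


Input: "()((((((()()(())))))))"
Tracking depth:
  Position 0 '(': depth becomes 1
  Position 1 ')': depth becomes 0
  Position 2 '(': depth becomes 1
  Position 3 '(': depth becomes 2
  Position 4 '(': depth becomes 3
  Position 5 '(': depth becomes 4
  Position 6 '(': depth becomes 5
  Position 7 '(': depth becomes 6
  Position 8 '(': depth becomes 7
  Position 9 ')': depth becomes 6
  Position 10 '(': depth becomes 7
  Position 11 ')': depth becomes 6
  Position 12 '(': depth becomes 7
  Position 13 '(': depth becomes 8
  Position 14 ')': depth becomes 7
  Position 15 ')': depth becomes 6
  Position 16 ')': depth becomes 5
  Position 17 ')': depth becomes 4
  Position 18 ')': depth becomes 3
  Position 19 ')': depth becomes 2
  Position 20 ')': depth becomes 1
  Position 21 ')': depth becomes 0
Maximum depth reached: 8

8


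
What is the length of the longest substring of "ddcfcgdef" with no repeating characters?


Input: "ddcfcgdef"
Sliding window (track last position of each char):
  Position 0 ('d'): window [0,0] length 1 -- new best
  Position 1 ('d'): repeat (last at 0), move window start to 1
  Position 1 ('d'): window [1,1] length 1
  Position 2 ('c'): window [1,2] length 2 -- new best
  Position 3 ('f'): window [1,3] length 3 -- new best
  Position 4 ('c'): repeat (last at 2), move window start to 3
  Position 4 ('c'): window [3,4] length 2
  Position 5 ('g'): window [3,5] length 3
  Position 6 ('d'): window [3,6] length 4 -- new best
  Position 7 ('e'): window [3,7] length 5 -- new best
  Position 8 ('f'): repeat (last at 3), move window start to 4
  Position 8 ('f'): window [4,8] length 5
Longest substring with no repeats: "fcgde" with length 5

5


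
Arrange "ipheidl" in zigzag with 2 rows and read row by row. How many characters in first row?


Zigzag "ipheidl" into 2 rows:
Placing characters:
  'i' => row 0
  'p' => row 1
  'h' => row 0
  'e' => row 1
  'i' => row 0
  'd' => row 1
  'l' => row 0
Rows:
  Row 0: "ihil"
  Row 1: "ped"
First row length: 4

4


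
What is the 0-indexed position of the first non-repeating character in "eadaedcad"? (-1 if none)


Input: eadaedcad
Character frequencies:
  'a': 3
  'c': 1
  'd': 3
  'e': 2
Scanning left to right for freq == 1:
  Position 0 ('e'): freq=2, skip
  Position 1 ('a'): freq=3, skip
  Position 2 ('d'): freq=3, skip
  Position 3 ('a'): freq=3, skip
  Position 4 ('e'): freq=2, skip
  Position 5 ('d'): freq=3, skip
  Position 6 ('c'): unique! => answer = 6

6


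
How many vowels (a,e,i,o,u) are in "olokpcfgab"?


Input: olokpcfgab
Checking each character:
  'o' at position 0: vowel (running total: 1)
  'l' at position 1: consonant
  'o' at position 2: vowel (running total: 2)
  'k' at position 3: consonant
  'p' at position 4: consonant
  'c' at position 5: consonant
  'f' at position 6: consonant
  'g' at position 7: consonant
  'a' at position 8: vowel (running total: 3)
  'b' at position 9: consonant
Total vowels: 3

3


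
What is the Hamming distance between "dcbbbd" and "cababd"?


Comparing "dcbbbd" and "cababd" position by position:
  Position 0: 'd' vs 'c' => differ
  Position 1: 'c' vs 'a' => differ
  Position 2: 'b' vs 'b' => same
  Position 3: 'b' vs 'a' => differ
  Position 4: 'b' vs 'b' => same
  Position 5: 'd' vs 'd' => same
Total differences (Hamming distance): 3

3


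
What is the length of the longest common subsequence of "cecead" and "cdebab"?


LCS of "cecead" and "cdebab"
DP table:
           c    d    e    b    a    b
      0    0    0    0    0    0    0
  c   0    1    1    1    1    1    1
  e   0    1    1    2    2    2    2
  c   0    1    1    2    2    2    2
  e   0    1    1    2    2    2    2
  a   0    1    1    2    2    3    3
  d   0    1    2    2    2    3    3
LCS length = dp[6][6] = 3

3


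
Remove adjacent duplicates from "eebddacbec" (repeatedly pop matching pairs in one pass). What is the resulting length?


Input: eebddacbec
Stack-based adjacent duplicate removal:
  Read 'e': push. Stack: e
  Read 'e': matches stack top 'e' => pop. Stack: (empty)
  Read 'b': push. Stack: b
  Read 'd': push. Stack: bd
  Read 'd': matches stack top 'd' => pop. Stack: b
  Read 'a': push. Stack: ba
  Read 'c': push. Stack: bac
  Read 'b': push. Stack: bacb
  Read 'e': push. Stack: bacbe
  Read 'c': push. Stack: bacbec
Final stack: "bacbec" (length 6)

6


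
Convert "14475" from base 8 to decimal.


Input: "14475" in base 8
Positional expansion:
  Digit '1' (value 1) x 8^4 = 4096
  Digit '4' (value 4) x 8^3 = 2048
  Digit '4' (value 4) x 8^2 = 256
  Digit '7' (value 7) x 8^1 = 56
  Digit '5' (value 5) x 8^0 = 5
Sum = 6461

6461


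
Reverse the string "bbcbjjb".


Input: bbcbjjb
Reading characters right to left:
  Position 6: 'b'
  Position 5: 'j'
  Position 4: 'j'
  Position 3: 'b'
  Position 2: 'c'
  Position 1: 'b'
  Position 0: 'b'
Reversed: bjjbcbb

bjjbcbb


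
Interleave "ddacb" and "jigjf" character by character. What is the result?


Interleaving "ddacb" and "jigjf":
  Position 0: 'd' from first, 'j' from second => "dj"
  Position 1: 'd' from first, 'i' from second => "di"
  Position 2: 'a' from first, 'g' from second => "ag"
  Position 3: 'c' from first, 'j' from second => "cj"
  Position 4: 'b' from first, 'f' from second => "bf"
Result: djdiagcjbf

djdiagcjbf


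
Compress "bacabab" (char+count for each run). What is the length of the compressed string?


Input: bacabab
Runs:
  'b' x 1 => "b1"
  'a' x 1 => "a1"
  'c' x 1 => "c1"
  'a' x 1 => "a1"
  'b' x 1 => "b1"
  'a' x 1 => "a1"
  'b' x 1 => "b1"
Compressed: "b1a1c1a1b1a1b1"
Compressed length: 14

14


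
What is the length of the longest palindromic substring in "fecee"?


Input: "fecee"
Checking substrings for palindromes:
  [1:4] "ece" (len 3) => palindrome
  [3:5] "ee" (len 2) => palindrome
Longest palindromic substring: "ece" with length 3

3


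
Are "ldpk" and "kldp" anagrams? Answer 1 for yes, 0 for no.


Strings: "ldpk", "kldp"
Sorted first:  dklp
Sorted second: dklp
Sorted forms match => anagrams

1


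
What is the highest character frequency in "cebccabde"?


Input: cebccabde
Character counts:
  'a': 1
  'b': 2
  'c': 3
  'd': 1
  'e': 2
Maximum frequency: 3

3


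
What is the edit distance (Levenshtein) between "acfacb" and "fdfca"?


Computing edit distance: "acfacb" -> "fdfca"
DP table:
           f    d    f    c    a
      0    1    2    3    4    5
  a   1    1    2    3    4    4
  c   2    2    2    3    3    4
  f   3    2    3    2    3    4
  a   4    3    3    3    3    3
  c   5    4    4    4    3    4
  b   6    5    5    5    4    4
Edit distance = dp[6][5] = 4

4


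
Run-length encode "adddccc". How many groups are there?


Input: adddccc
Scanning for consecutive runs:
  Group 1: 'a' x 1 (positions 0-0)
  Group 2: 'd' x 3 (positions 1-3)
  Group 3: 'c' x 3 (positions 4-6)
Total groups: 3

3


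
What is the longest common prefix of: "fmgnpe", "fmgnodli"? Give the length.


Words: fmgnpe, fmgnodli
  Position 0: all 'f' => match
  Position 1: all 'm' => match
  Position 2: all 'g' => match
  Position 3: all 'n' => match
  Position 4: ('p', 'o') => mismatch, stop
LCP = "fmgn" (length 4)

4


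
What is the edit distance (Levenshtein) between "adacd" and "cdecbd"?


Computing edit distance: "adacd" -> "cdecbd"
DP table:
           c    d    e    c    b    d
      0    1    2    3    4    5    6
  a   1    1    2    3    4    5    6
  d   2    2    1    2    3    4    5
  a   3    3    2    2    3    4    5
  c   4    3    3    3    2    3    4
  d   5    4    3    4    3    3    3
Edit distance = dp[5][6] = 3

3


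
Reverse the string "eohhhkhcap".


Input: eohhhkhcap
Reading characters right to left:
  Position 9: 'p'
  Position 8: 'a'
  Position 7: 'c'
  Position 6: 'h'
  Position 5: 'k'
  Position 4: 'h'
  Position 3: 'h'
  Position 2: 'h'
  Position 1: 'o'
  Position 0: 'e'
Reversed: pachkhhhoe

pachkhhhoe


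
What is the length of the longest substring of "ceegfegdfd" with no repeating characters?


Input: "ceegfegdfd"
Sliding window (track last position of each char):
  Position 0 ('c'): window [0,0] length 1 -- new best
  Position 1 ('e'): window [0,1] length 2 -- new best
  Position 2 ('e'): repeat (last at 1), move window start to 2
  Position 2 ('e'): window [2,2] length 1
  Position 3 ('g'): window [2,3] length 2
  Position 4 ('f'): window [2,4] length 3 -- new best
  Position 5 ('e'): repeat (last at 2), move window start to 3
  Position 5 ('e'): window [3,5] length 3
  Position 6 ('g'): repeat (last at 3), move window start to 4
  Position 6 ('g'): window [4,6] length 3
  Position 7 ('d'): window [4,7] length 4 -- new best
  Position 8 ('f'): repeat (last at 4), move window start to 5
  Position 8 ('f'): window [5,8] length 4
  Position 9 ('d'): repeat (last at 7), move window start to 8
  Position 9 ('d'): window [8,9] length 2
Longest substring with no repeats: "fegd" with length 4

4


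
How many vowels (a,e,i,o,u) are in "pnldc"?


Input: pnldc
Checking each character:
  'p' at position 0: consonant
  'n' at position 1: consonant
  'l' at position 2: consonant
  'd' at position 3: consonant
  'c' at position 4: consonant
Total vowels: 0

0


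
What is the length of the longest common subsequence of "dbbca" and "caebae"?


LCS of "dbbca" and "caebae"
DP table:
           c    a    e    b    a    e
      0    0    0    0    0    0    0
  d   0    0    0    0    0    0    0
  b   0    0    0    0    1    1    1
  b   0    0    0    0    1    1    1
  c   0    1    1    1    1    1    1
  a   0    1    2    2    2    2    2
LCS length = dp[5][6] = 2

2


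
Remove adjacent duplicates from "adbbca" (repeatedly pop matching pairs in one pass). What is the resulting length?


Input: adbbca
Stack-based adjacent duplicate removal:
  Read 'a': push. Stack: a
  Read 'd': push. Stack: ad
  Read 'b': push. Stack: adb
  Read 'b': matches stack top 'b' => pop. Stack: ad
  Read 'c': push. Stack: adc
  Read 'a': push. Stack: adca
Final stack: "adca" (length 4)

4
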